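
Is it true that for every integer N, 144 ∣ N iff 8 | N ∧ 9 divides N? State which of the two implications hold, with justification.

Forward direction. If 144 ∣ N, write N = 144q. Since 144 = 18·8, N = 8·(18q), so 8 ∣ N; and since 144 = 16·9, N = 9·(16q), so 9 ∣ N.

Converse. This fails: take N = 72. Both 8 ∣ 72 and 9 ∣ 72, yet 72 is not a multiple of 144 (since 72 = 0·144 + 72), so 144 ∤ 72.

Not equivalent: only (⇒) holds.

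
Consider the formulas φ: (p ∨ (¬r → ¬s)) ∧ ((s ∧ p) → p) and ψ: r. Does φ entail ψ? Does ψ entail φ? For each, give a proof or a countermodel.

Forward direction. This fails. Under r = F, p = F, s = F, the left side is true but the right side is false.

Converse. Assume the antecedent. If r is true, the consequent reduces to true regardless of the other variables. If r is false, the antecedent cannot hold. Either way the consequent holds.

The forward direction fails; the converse holds.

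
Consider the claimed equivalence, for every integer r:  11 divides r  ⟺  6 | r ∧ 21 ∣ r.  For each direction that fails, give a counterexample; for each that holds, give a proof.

Forward direction. This fails: take r = 11. Certainly 11 ∣ 11, but 6 ∤ 11.

Converse. This fails: take r = 42. Both 6 ∣ 42 and 21 ∣ 42, yet 42 is not a multiple of 11 (since 42 = 3·11 + 9), so 11 ∤ 42.

Neither implication holds.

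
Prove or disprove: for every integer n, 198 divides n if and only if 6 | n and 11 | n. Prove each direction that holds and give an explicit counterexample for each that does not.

[⇒] If 198 ∣ n, write n = 198q. Since 198 = 33·6, n = 6·(33q), so 6 ∣ n; and since 198 = 18·11, n = 11·(18q), so 11 ∣ n.

[⇐] This fails: take n = 66. Both 6 ∣ 66 and 11 ∣ 66, yet 66 is not a multiple of 198 (since 66 = 0·198 + 66), so 198 ∤ 66.

Not equivalent: only (⇒) holds.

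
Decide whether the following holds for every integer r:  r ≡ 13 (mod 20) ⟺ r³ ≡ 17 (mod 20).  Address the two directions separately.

The biconditional holds.

Forward direction. Suppose r ≡ 13 (mod 20). Write r = 20j + 13. Then (20j + 13)³ = 8000j³ + 15600j² + 10140j + 2197 = 20(400j³ + 780j² + 507j + 109) + 17, so r³ ≡ 17 (mod 20).

Converse. Suppose r³ ≡ 17 (mod 20). The only residue r in {0, …, 19} with r³ ≡ 17 (mod 20) is r = 13, so r ≡ 13 (mod 20).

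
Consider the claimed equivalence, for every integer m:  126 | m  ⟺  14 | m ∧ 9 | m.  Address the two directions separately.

[⇒] If 126 ∣ m, write m = 126q. Since 126 = 9·14, m = 14·(9q), so 14 ∣ m; and since 126 = 14·9, m = 9·(14q), so 9 ∣ m.

[⇐] Suppose 14 ∣ m and 9 ∣ m. Any common multiple of 14 and 9 is a multiple of their lcm; here gcd(14, 9) = 1, so lcm(14, 9) = 14·9 = 126, so 126 ∣ m.

Both directions hold; the statement is true.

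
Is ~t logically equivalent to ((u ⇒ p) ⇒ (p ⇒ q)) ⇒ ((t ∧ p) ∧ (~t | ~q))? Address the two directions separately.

(⇒) fails and (⇐) fails.

(→) This fails. Under u = F, q = F, t = F, p = F, the left side is true but the right side is false.

(←) This fails. Under u = F, q = F, t = T, p = T, the left side is false but the right side is true.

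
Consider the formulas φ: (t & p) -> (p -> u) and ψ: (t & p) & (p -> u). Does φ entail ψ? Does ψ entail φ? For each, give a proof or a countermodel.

The forward direction fails; the converse holds.

(⟸) Assume the antecedent. If u is true, (t & p) -> (p -> u) reduces to true regardless of the other variables. If u is false, the antecedent cannot hold. Either way (t & p) -> (p -> u) holds.

(⟹) This fails. Under u = F, t = F, p = F, the left side is true but the right side is false.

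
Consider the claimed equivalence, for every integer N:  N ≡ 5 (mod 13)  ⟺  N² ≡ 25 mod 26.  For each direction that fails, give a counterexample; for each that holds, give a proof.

Neither direction holds.

(→) This fails: take N = 18. Then 18 ≡ 5 (mod 13), but 18² = 324 ≡ 12 (mod 26), not 25.

(←) This fails: take N = 21. Then 21² = 441 ≡ 25 (mod 26), yet 21 ≡ 8 (mod 13), not 5.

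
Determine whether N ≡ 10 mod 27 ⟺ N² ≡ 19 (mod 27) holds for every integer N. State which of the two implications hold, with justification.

Not equivalent: only (⇒) holds.

(⟹) Suppose N ≡ 10 mod 27. Write N = 27j + 10. Then (27j + 10)² = 729j² + 540j + 100 = 27(27j² + 20j + 3) + 19, so N² ≡ 19 (mod 27).

(⟸) This fails: take N = 17. Then 17² = 289 ≡ 19 (mod 27), yet 17 ≡ 17 (mod 27), not 10.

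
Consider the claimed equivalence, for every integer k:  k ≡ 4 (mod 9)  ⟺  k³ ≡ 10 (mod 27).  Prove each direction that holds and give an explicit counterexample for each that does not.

Forward direction. Suppose k ≡ 4 (mod 9). Working modulo 27, k ∈ {4, 13, 22}; for each such r, r³ ≡ 10 (mod 27).

Converse. The residues r modulo 27 with r³ ≡ 10 (mod 27) are exactly {4, 13, 22}, and each is ≡ 4 (mod 9).

The biconditional holds.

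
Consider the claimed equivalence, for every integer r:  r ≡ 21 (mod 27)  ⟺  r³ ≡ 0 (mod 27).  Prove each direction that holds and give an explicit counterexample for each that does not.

(⇒) holds; (⇐) fails.

(→) Suppose r ≡ 21 (mod 27). Write r = 27j + 21. Then (27j + 21)³ = 19683j³ + 45927j² + 35721j + 9261 = 27(729j³ + 1701j² + 1323j + 343) + 0, so r³ ≡ 0 (mod 27).

(←) This fails: take r = 0. Then 0³ = 0 ≡ 0 (mod 27), yet 0 ≡ 0 (mod 27), not 21.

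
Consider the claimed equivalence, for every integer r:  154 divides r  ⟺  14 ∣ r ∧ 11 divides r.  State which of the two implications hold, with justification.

Both directions hold.

Converse. Suppose 14 ∣ r and 11 ∣ r. Any common multiple of 14 and 11 is a multiple of their lcm; here gcd(14, 11) = 1, so lcm(14, 11) = 14·11 = 154, so 154 ∣ r.

Forward direction. If 154 ∣ r, write r = 154q. Since 154 = 11·14, r = 14·(11q), so 14 ∣ r; and since 154 = 14·11, r = 11·(14q), so 11 ∣ r.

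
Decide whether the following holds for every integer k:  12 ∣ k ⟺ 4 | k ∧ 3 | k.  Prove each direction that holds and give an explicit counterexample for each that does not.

Both directions hold.

Converse. Suppose 4 ∣ k and 3 ∣ k. Any common multiple of 4 and 3 is a multiple of their lcm; here gcd(4, 3) = 1, so lcm(4, 3) = 4·3 = 12, so 12 ∣ k.

Forward direction. If 12 ∣ k, write k = 12q. Since 12 = 3·4, k = 4·(3q), so 4 ∣ k; and since 12 = 4·3, k = 3·(4q), so 3 ∣ k.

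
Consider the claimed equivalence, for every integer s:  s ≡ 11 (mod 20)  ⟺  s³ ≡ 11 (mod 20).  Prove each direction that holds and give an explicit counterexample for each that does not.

Both directions hold; the statement is true.

(⇒) Suppose s ≡ 11 (mod 20). Write s = 20j + 11. Then (20j + 11)³ = 8000j³ + 13200j² + 7260j + 1331 = 20(400j³ + 660j² + 363j + 66) + 11, so s³ ≡ 11 (mod 20).

(⇐) Conversely, suppose s³ ≡ 11 (mod 20). The only residue r in {0, …, 19} with r³ ≡ 11 (mod 20) is r = 11, so s ≡ 11 (mod 20).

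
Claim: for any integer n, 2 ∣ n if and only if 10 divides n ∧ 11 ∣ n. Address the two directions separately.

The forward direction fails; the converse holds.

(⇒) This fails: take n = 2. Certainly 2 ∣ 2, but 10 ∤ 2.

(⇐) Suppose 10 ∣ n and 11 ∣ n. Any common multiple of 10 and 11 is a multiple of their lcm; here gcd(10, 11) = 1, so lcm(10, 11) = 10·11 = 110, so 110 ∣ n. Since 2 ∣ 110, it follows that 2 ∣ n.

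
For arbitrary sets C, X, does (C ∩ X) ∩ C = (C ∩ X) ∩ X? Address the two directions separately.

(⟸) Let x ∈ (C ∩ X) ∩ X. Then x ∈ C ∩ X, from which x ∈ (C ∩ X) ∩ C.

(⟹) Let x ∈ (C ∩ X) ∩ C. Then x ∈ C ∩ X, from which x ∈ (C ∩ X) ∩ X.

The two sets are equal.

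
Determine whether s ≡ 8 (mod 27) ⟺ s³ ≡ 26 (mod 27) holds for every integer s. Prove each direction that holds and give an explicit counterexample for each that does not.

Forward direction. Suppose s ≡ 8 (mod 27). Write s = 27j + 8. Then (27j + 8)³ = 19683j³ + 17496j² + 5184j + 512 = 27(729j³ + 648j² + 192j + 18) + 26, so s³ ≡ 26 (mod 27).

Converse. This fails: take s = 17. Then 17³ = 4913 ≡ 26 (mod 27), yet 17 ≡ 17 (mod 27), not 8.

Only the forward implication holds.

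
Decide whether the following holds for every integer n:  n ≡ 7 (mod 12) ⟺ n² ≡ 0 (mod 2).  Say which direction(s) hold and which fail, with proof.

(⇒) fails and (⇐) fails.

(⟹) This fails: take n = 7. Then 7 ≡ 7 (mod 12), but 7² = 49 ≡ 1 (mod 2), not 0.

(⟸) This fails: take n = 0. Then 0² = 0 ≡ 0 (mod 2), yet 0 ≡ 0 (mod 12), not 7.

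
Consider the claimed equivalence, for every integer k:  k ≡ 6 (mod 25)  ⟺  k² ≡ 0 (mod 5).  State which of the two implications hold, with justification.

(⇒) fails and (⇐) fails.

[⇒] This fails: take k = 6. Then 6 ≡ 6 (mod 25), but 6² = 36 ≡ 1 (mod 5), not 0.

[⇐] This fails: take k = 0. Then 0² = 0 ≡ 0 (mod 5), yet 0 ≡ 0 (mod 25), not 6.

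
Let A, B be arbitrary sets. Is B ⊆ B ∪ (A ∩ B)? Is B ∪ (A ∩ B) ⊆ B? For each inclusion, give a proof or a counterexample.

(⊆) Let x ∈ B. Then either x ∈ B and x ∉ A; or x ∈ A ∩ B. In each case x ∈ B ∪ (A ∩ B), so B ⊆ B ∪ (A ∩ B).

(⊇) Let x ∈ B ∪ (A ∩ B). Then either x ∈ B and x ∉ A; or x ∈ A ∩ B. In each case x ∈ B, so B ∪ (A ∩ B) ⊆ B.

Both inclusions hold; the sets are equal.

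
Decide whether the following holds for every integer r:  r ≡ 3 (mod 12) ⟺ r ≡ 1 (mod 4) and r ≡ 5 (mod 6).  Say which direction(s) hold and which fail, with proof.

(⟹) This fails: r = 3 gives 3 ≡ 3 (mod 12) but 3 ≡ 3 (mod 4), so the conjunction on the right does not hold.

(⟸) This fails: r = 5 satisfies both congruences on the right (5 ≡ 1 mod 4 and 5 ≡ 5 mod 6) yet 5 ≡ 5 (mod 12), not 3.

(⇒) fails and (⇐) fails.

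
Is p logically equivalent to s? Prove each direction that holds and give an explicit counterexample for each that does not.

(→) This fails. Under p = T, s = F, the left side is true but the right side is false.

(←) This fails. Under p = F, s = T, the left side is false but the right side is true.

Neither direction holds.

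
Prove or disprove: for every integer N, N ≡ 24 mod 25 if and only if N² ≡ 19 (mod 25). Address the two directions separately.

(⇒) fails and (⇐) fails.

(⟹) This fails: take N = 24. Then 24 ≡ 24 (mod 25), but 24² = 576 ≡ 1 (mod 25), not 19.

(⟸) This fails: take N = 12. Then 12² = 144 ≡ 19 (mod 25), yet 12 ≡ 12 (mod 25), not 24.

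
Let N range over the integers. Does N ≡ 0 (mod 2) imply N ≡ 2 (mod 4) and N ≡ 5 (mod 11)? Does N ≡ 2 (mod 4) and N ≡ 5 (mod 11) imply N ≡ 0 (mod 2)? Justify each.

Not equivalent: only (⇐) holds.

(⟸) If N ≡ 2 (mod 4) and N ≡ 5 (mod 11), then by the Chinese remainder theorem N ≡ 38 (mod 44). Since 38 ≡ 0 (mod 2) and 2 ∣ 44, we get N ≡ 0 (mod 2).

(⟹) This fails: N = 0 gives 0 ≡ 0 (mod 2) but 0 ≡ 0 (mod 4), so the conjunction on the right does not hold.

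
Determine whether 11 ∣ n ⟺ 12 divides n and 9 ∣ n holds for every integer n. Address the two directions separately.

(⇒) This fails: take n = 11. Certainly 11 ∣ 11, but 12 ∤ 11.

(⇐) This fails: take n = 36. Both 12 ∣ 36 and 9 ∣ 36, yet 36 is not a multiple of 11 (since 36 = 3·11 + 3), so 11 ∤ 36.

Neither direction holds.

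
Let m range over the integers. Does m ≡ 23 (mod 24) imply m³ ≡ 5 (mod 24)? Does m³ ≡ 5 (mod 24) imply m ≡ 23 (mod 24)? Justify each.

Forward direction. This fails: take m = 23. Then 23 ≡ 23 (mod 24), but 23³ = 12167 ≡ 23 (mod 24), not 5.

Converse. This fails: take m = 5. Then 5³ = 125 ≡ 5 (mod 24), yet 5 ≡ 5 (mod 24), not 23.

Both directions fail.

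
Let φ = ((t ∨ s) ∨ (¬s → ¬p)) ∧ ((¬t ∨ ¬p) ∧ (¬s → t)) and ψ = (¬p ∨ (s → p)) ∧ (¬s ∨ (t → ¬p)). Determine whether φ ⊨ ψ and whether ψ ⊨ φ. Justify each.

Only the forward implication holds.

Converse. This fails. Under t = F, p = F, s = F, the left side is false but the right side is true.

Forward direction. Assume the antecedent. If t is true, the antecedent forces (t = T, p = F, s = F) or (t = T, p = F, s = T), and the consequent holds there. If t is false, the consequent reduces to true regardless of the other variables. Either way the consequent holds.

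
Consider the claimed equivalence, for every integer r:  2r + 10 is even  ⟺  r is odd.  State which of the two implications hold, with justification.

Only the converse holds.

(⟸) Suppose r is odd. Since 2 is even, 2r is even for every r, so 2r + 10 has the same parity as 10, which is even. Hence 2r + 10 is even.

(⟹) This fails: take r = 0. Then 2r + 10 = 10, which is even, yet r = 0 is even, not odd.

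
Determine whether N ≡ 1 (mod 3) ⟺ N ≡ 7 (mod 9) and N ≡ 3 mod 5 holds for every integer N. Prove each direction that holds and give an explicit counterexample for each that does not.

Only the reverse direction holds.

(⇒) This fails: N = 1 gives 1 ≡ 1 (mod 3) but 1 ≡ 1 (mod 9), so the conjunction on the right does not hold.

(⇐) Conversely, if N ≡ 7 (mod 9) and N ≡ 3 (mod 5), then by the Chinese remainder theorem N ≡ 43 (mod 45). Since 43 ≡ 1 (mod 3) and 3 ∣ 45, we get N ≡ 1 (mod 3).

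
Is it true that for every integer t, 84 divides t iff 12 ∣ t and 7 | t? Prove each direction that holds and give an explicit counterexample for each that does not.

Equivalent; both directions hold.

Forward direction. If 84 ∣ t, write t = 84q. Since 84 = 7·12, t = 12·(7q), so 12 ∣ t; and since 84 = 12·7, t = 7·(12q), so 7 ∣ t.

Converse. Suppose 12 ∣ t and 7 ∣ t. Any common multiple of 12 and 7 is a multiple of their lcm; here gcd(12, 7) = 1, so lcm(12, 7) = 12·7 = 84, so 84 ∣ t.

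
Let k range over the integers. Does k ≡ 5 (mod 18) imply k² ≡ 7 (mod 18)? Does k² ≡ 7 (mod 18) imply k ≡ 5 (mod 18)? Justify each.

Forward direction. Suppose k ≡ 5 (mod 18). Write k = 18j + 5. Then (18j + 5)² = 324j² + 180j + 25 = 18(18j² + 10j + 1) + 7, so k² ≡ 7 (mod 18).

Converse. This fails: take k = 13. Then 13² = 169 ≡ 7 (mod 18), yet 13 ≡ 13 (mod 18), not 5.

Not equivalent: only (⇒) holds.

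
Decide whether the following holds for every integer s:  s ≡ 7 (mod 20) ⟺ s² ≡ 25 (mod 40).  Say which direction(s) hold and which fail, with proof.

[⇒] This fails: take s = 7. Then 7 ≡ 7 (mod 20), but 7² = 49 ≡ 9 (mod 40), not 25.

[⇐] This fails: take s = 5. Then 5² = 25 ≡ 25 (mod 40), yet 5 ≡ 5 (mod 20), not 7.

Neither direction holds.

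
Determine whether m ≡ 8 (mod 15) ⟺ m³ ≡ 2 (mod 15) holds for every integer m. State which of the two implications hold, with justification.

Both implications hold.

(⇒) Suppose m ≡ 8 (mod 15). Write m = 15j + 8. Then (15j + 8)³ = 3375j³ + 5400j² + 2880j + 512 = 15(225j³ + 360j² + 192j + 34) + 2, so m³ ≡ 2 (mod 15).

(⇐) Conversely, suppose m³ ≡ 2 (mod 15). The only residue r in {0, …, 14} with r³ ≡ 2 (mod 15) is r = 8, so m ≡ 8 (mod 15).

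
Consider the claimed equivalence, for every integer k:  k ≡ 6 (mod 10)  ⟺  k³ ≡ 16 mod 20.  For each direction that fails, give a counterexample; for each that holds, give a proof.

Both directions hold.

(←) The residues r modulo 20 with r³ ≡ 16 (mod 20) are exactly {6, 16}, and each is ≡ 6 (mod 10).

(→) Suppose k ≡ 6 (mod 10). Working modulo 20, k ∈ {6, 16}; for each such r, r³ ≡ 16 (mod 20).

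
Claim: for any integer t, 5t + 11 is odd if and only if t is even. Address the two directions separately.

[⇐] Suppose t is even; write t = 2j. Then 5t + 11 = 5·(2j) + 11 = 2·5j + 11, which is odd.

[⇒] Suppose 5t + 11 is odd. Since 5 is odd, 5t and t have the same parity, so 5t + 11 ≡ t + 11 (mod 2). As 11 is odd, 5t + 11 is odd exactly when t is even. Thus t is even.

Both directions hold; the statement is true.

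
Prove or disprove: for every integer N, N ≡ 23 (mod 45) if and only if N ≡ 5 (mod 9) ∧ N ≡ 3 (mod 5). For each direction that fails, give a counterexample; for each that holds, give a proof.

Both implications hold.

(→) Suppose N ≡ 23 (mod 45); write N = 45j + 23. Since 9 ∣ 45, reducing mod 9 gives N ≡ 23 ≡ 5 (mod 9); since 5 ∣ 45, reducing mod 5 gives N ≡ 23 ≡ 3 (mod 5).

(←) Conversely, if N ≡ 5 (mod 9) and N ≡ 3 (mod 5), then by the Chinese remainder theorem N ≡ 23 (mod 45). This is exactly N ≡ 23 (mod 45).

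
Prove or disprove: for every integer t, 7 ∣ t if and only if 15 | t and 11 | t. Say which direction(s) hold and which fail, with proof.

Forward direction. This fails: take t = 7. Certainly 7 ∣ 7, but 15 ∤ 7.

Converse. This fails: take t = 165. Both 15 ∣ 165 and 11 ∣ 165, yet 165 is not a multiple of 7 (since 165 = 23·7 + 4), so 7 ∤ 165.

Neither implication holds.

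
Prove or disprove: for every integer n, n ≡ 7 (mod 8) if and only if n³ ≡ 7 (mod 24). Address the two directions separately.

Not equivalent: only (⇐) holds.

(⇒) This fails: take n = 15. Then 15 ≡ 7 (mod 8), but 15³ = 3375 ≡ 15 (mod 24), not 7.

(⇐) Conversely, the residues r modulo 24 with r³ ≡ 7 (mod 24) are exactly {7}, and each is ≡ 7 (mod 8).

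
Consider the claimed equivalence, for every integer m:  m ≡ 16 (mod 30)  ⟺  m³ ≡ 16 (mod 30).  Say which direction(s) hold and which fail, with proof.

Both directions hold; the statement is true.

(⇒) Suppose m ≡ 16 (mod 30). Write m = 30j + 16. Then (30j + 16)³ = 27000j³ + 43200j² + 23040j + 4096 = 30(900j³ + 1440j² + 768j + 136) + 16, so m³ ≡ 16 (mod 30).

(⇐) Conversely, suppose m³ ≡ 16 (mod 30). The only residue r in {0, …, 29} with r³ ≡ 16 (mod 30) is r = 16, so m ≡ 16 (mod 30).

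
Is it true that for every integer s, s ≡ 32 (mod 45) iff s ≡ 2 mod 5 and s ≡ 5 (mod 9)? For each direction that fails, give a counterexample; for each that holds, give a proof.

The biconditional holds.

(⟸) If s ≡ 2 (mod 5) and s ≡ 5 (mod 9), then by the Chinese remainder theorem s ≡ 32 (mod 45). This is exactly s ≡ 32 (mod 45).

(⟹) Suppose s ≡ 32 (mod 45); write s = 45j + 32. Since 5 ∣ 45, reducing mod 5 gives s ≡ 32 ≡ 2 (mod 5); since 9 ∣ 45, reducing mod 9 gives s ≡ 32 ≡ 5 (mod 9).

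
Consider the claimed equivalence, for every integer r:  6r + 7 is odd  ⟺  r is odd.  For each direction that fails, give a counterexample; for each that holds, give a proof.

(⟹) This fails: take r = 6. Then 6r + 7 = 43, which is odd, yet r = 6 is even, not odd.

(⟸) Suppose r is odd. Since 6 is even, 6r is even for every r, so 6r + 7 has the same parity as 7, which is odd. Hence 6r + 7 is odd.

Not equivalent: only (⇐) holds.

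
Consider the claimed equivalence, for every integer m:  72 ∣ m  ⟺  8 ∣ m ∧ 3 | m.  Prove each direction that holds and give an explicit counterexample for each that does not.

(→) If 72 ∣ m, write m = 72q. Since 72 = 9·8, m = 8·(9q), so 8 ∣ m; and since 72 = 24·3, m = 3·(24q), so 3 ∣ m.

(←) This fails: take m = 24. Both 8 ∣ 24 and 3 ∣ 24, yet 24 is not a multiple of 72 (since 24 = 0·72 + 24), so 72 ∤ 24.

Only the forward direction holds.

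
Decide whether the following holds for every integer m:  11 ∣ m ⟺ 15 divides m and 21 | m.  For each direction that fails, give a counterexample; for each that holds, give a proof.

Forward direction. This fails: take m = 11. Certainly 11 ∣ 11, but 15 ∤ 11.

Converse. This fails: take m = 105. Both 15 ∣ 105 and 21 ∣ 105, yet 105 is not a multiple of 11 (since 105 = 9·11 + 6), so 11 ∤ 105.

Neither implication holds.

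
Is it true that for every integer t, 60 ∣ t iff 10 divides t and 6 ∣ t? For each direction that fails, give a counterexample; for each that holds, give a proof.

Only the forward implication holds.

Forward direction. If 60 ∣ t, write t = 60q. Since 60 = 6·10, t = 10·(6q), so 10 ∣ t; and since 60 = 10·6, t = 6·(10q), so 6 ∣ t.

Converse. This fails: take t = 30. Both 10 ∣ 30 and 6 ∣ 30, yet 30 is not a multiple of 60 (since 30 = 0·60 + 30), so 60 ∤ 30.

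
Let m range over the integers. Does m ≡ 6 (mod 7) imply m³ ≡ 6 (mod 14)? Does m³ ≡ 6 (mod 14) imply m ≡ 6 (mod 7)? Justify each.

[⇒] This fails: take m = 13. Then 13 ≡ 6 (mod 7), but 13³ = 2197 ≡ 13 (mod 14), not 6.

[⇐] This fails: take m = 10. Then 10³ = 1000 ≡ 6 (mod 14), yet 10 ≡ 3 (mod 7), not 6.

Neither direction holds.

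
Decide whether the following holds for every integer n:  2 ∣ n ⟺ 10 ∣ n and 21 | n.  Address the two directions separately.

The forward direction fails; the converse holds.

(⟹) This fails: take n = 2. Certainly 2 ∣ 2, but 10 ∤ 2.

(⟸) Suppose 10 ∣ n and 21 ∣ n. Any common multiple of 10 and 21 is a multiple of their lcm; here gcd(10, 21) = 1, so lcm(10, 21) = 10·21 = 210, so 210 ∣ n. Since 2 ∣ 210, it follows that 2 ∣ n.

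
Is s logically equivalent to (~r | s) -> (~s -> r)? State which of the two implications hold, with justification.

[⇒] Assume the antecedent. If s is true, (~r | s) -> (~s -> r) reduces to true regardless of the other variables. If s is false, the antecedent cannot hold. Either way (~r | s) -> (~s -> r) holds.

[⇐] This fails. Under s = F, r = T, the left side is false but the right side is true.

The forward direction holds; the converse fails.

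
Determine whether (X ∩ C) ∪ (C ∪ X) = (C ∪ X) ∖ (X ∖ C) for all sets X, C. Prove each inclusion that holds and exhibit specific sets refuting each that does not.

(⟹) This inclusion fails. Take X = {1}, C = ∅; then 1 ∈ (X ∩ C) ∪ (C ∪ X) but 1 ∉ (C ∪ X) ∖ (X ∖ C).

(⟸) Let x ∈ (C ∪ X) ∖ (X ∖ C). Then either x ∈ C and x ∉ X; or x ∈ X ∩ C. In each case x ∈ (X ∩ C) ∪ (C ∪ X), so (C ∪ X) ∖ (X ∖ C) ⊆ (X ∩ C) ∪ (C ∪ X).

The sets are not equal: only the reverse inclusion holds.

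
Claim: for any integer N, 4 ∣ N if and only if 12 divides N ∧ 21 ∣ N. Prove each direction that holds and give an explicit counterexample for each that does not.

(⇒) fails; (⇐) holds.

(⇒) This fails: take N = 4. Certainly 4 ∣ 4, but 12 ∤ 4.

(⇐) Suppose 12 ∣ N and 21 ∣ N. Any common multiple of 12 and 21 is a multiple of their lcm; here lcm(12, 21) = 12·21/gcd(12, 21) = 252/3 = 84, so 84 ∣ N. Since 4 ∣ 84, it follows that 4 ∣ N.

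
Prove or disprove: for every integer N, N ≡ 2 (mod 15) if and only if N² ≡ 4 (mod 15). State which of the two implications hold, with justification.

(⇒) Suppose N ≡ 2 (mod 15). Write N = 15j + 2. Then (15j + 2)² = 225j² + 60j + 4 = 15(15j² + 4j) + 4, so N² ≡ 4 (mod 15).

(⇐) This fails: take N = 7. Then 7² = 49 ≡ 4 (mod 15), yet 7 ≡ 7 (mod 15), not 2.

Not equivalent: only (⇒) holds.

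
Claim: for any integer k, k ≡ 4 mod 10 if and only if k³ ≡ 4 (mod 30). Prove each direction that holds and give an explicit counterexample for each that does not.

The forward direction fails; the converse holds.

(←) The residues r modulo 30 with r³ ≡ 4 (mod 30) are exactly {4}, and each is ≡ 4 (mod 10).

(→) This fails: take k = 14. Then 14 ≡ 4 (mod 10), but 14³ = 2744 ≡ 14 (mod 30), not 4.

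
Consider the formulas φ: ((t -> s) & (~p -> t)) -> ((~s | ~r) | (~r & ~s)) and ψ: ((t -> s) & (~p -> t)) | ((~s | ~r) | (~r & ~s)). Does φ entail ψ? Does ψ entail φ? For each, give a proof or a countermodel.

(⇒) fails and (⇐) fails.

(⇒) This fails. Under p = F, r = T, s = T, t = F, the left side is true but the right side is false.

(⇐) This fails. Under p = T, r = T, s = T, t = F, the left side is false but the right side is true.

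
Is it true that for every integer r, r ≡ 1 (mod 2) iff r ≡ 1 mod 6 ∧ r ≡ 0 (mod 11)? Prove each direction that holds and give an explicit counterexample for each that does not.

(←) If r ≡ 1 (mod 6) and r ≡ 0 (mod 11), then by the Chinese remainder theorem r ≡ 55 (mod 66). Since 55 ≡ 1 (mod 2) and 2 ∣ 66, we get r ≡ 1 (mod 2).

(→) This fails: r = 1 gives 1 ≡ 1 (mod 2) but 1 ≡ 1 (mod 11), so the conjunction on the right does not hold.

The forward direction fails; the converse holds.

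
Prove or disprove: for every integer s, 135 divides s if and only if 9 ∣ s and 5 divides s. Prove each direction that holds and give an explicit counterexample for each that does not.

(⟸) This fails: take s = 45. Both 9 ∣ 45 and 5 ∣ 45, yet 45 is not a multiple of 135 (since 45 = 0·135 + 45), so 135 ∤ 45.

(⟹) If 135 ∣ s, write s = 135q. Since 135 = 15·9, s = 9·(15q), so 9 ∣ s; and since 135 = 27·5, s = 5·(27q), so 5 ∣ s.

Only the forward direction holds.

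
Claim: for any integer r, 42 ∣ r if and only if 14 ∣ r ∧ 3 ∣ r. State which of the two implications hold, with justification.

The biconditional holds.

(⇒) If 42 ∣ r, write r = 42q. Since 42 = 3·14, r = 14·(3q), so 14 ∣ r; and since 42 = 14·3, r = 3·(14q), so 3 ∣ r.

(⇐) Suppose 14 ∣ r and 3 ∣ r. Any common multiple of 14 and 3 is a multiple of their lcm; here gcd(14, 3) = 1, so lcm(14, 3) = 14·3 = 42, so 42 ∣ r.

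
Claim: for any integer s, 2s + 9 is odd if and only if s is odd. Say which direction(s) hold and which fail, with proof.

Only the converse holds.

(⇒) This fails: take s = 0. Then 2s + 9 = 9, which is odd, yet s = 0 is even, not odd.

(⇐) Suppose s is odd. Since 2 is even, 2s is even for every s, so 2s + 9 has the same parity as 9, which is odd. Hence 2s + 9 is odd.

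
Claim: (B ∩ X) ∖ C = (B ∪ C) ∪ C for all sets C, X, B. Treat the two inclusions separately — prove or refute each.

The sets are not equal: only the forward inclusion holds.

(⊇) This inclusion fails. Take C = {1}, X = ∅, B = ∅; then 1 ∈ (B ∪ C) ∪ C but 1 ∉ (B ∩ X) ∖ C.

(⊆) Let x ∈ (B ∩ X) ∖ C. Then x ∈ X ∩ B and x ∉ C, from which x ∈ (B ∪ C) ∪ C.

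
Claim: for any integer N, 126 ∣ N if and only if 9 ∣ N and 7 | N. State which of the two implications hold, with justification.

(⇒) holds; (⇐) fails.

(⇒) If 126 ∣ N, write N = 126q. Since 126 = 14·9, N = 9·(14q), so 9 ∣ N; and since 126 = 18·7, N = 7·(18q), so 7 ∣ N.

(⇐) This fails: take N = 63. Both 9 ∣ 63 and 7 ∣ 63, yet 63 is not a multiple of 126 (since 63 = 0·126 + 63), so 126 ∤ 63.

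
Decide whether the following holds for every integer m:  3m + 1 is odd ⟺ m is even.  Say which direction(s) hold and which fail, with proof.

[⇒] Suppose 3m + 1 is odd. Since 3 is odd, 3m and m have the same parity, so 3m + 1 ≡ m + 1 (mod 2). As 1 is odd, 3m + 1 is odd exactly when m is even. Thus m is even.

[⇐] Conversely, suppose m is even; write m = 2j. Then 3m + 1 = 3·(2j) + 1 = 2·3j + 1, which is odd.

Both directions hold; the statement is true.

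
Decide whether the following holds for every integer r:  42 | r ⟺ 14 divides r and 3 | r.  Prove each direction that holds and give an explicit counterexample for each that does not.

Both implications hold.

(→) If 42 ∣ r, write r = 42q. Since 42 = 3·14, r = 14·(3q), so 14 ∣ r; and since 42 = 14·3, r = 3·(14q), so 3 ∣ r.

(←) Suppose 14 ∣ r and 3 ∣ r. Any common multiple of 14 and 3 is a multiple of their lcm; here gcd(14, 3) = 1, so lcm(14, 3) = 14·3 = 42, so 42 ∣ r.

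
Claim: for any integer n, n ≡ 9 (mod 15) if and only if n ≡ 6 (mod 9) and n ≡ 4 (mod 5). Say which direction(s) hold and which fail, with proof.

Only the reverse direction holds.

[⇒] This fails: n = 9 gives 9 ≡ 9 (mod 15) but 9 ≡ 0 (mod 9), so the conjunction on the right does not hold.

[⇐] Conversely, if n ≡ 6 (mod 9) and n ≡ 4 (mod 5), then by the Chinese remainder theorem n ≡ 24 (mod 45). Since 24 ≡ 9 (mod 15) and 15 ∣ 45, we get n ≡ 9 (mod 15).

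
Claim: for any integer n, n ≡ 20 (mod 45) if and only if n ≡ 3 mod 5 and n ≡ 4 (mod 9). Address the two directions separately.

Both directions fail.

Forward direction. This fails: n = 20 gives 20 ≡ 20 (mod 45) but 20 ≡ 0 (mod 5), so the conjunction on the right does not hold.

Converse. This fails: n = 13 satisfies both congruences on the right (13 ≡ 3 mod 5 and 13 ≡ 4 mod 9) yet 13 ≡ 13 (mod 45), not 20.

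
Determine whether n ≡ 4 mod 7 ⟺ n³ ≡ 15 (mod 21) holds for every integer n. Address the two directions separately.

Forward direction. This fails: take n = 4. Then 4 ≡ 4 (mod 7), but 4³ = 64 ≡ 1 (mod 21), not 15.

Converse. This fails: take n = 9. Then 9³ = 729 ≡ 15 (mod 21), yet 9 ≡ 2 (mod 7), not 4.

Both directions fail.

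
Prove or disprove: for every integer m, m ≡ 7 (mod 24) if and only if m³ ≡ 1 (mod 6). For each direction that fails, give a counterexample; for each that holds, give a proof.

(←) This fails: take m = 1. Then 1³ = 1 ≡ 1 (mod 6), yet 1 ≡ 1 (mod 24), not 7.

(→) Suppose m ≡ 7 (mod 24). Then m³ ≡ 7³ = 343 (mod 24), and since 6 ∣ 24, also m³ ≡ 1 (mod 6).

Not equivalent: only (⇒) holds.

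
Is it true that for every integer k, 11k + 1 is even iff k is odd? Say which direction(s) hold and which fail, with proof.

[⇒] Suppose 11k + 1 is even. Since 11 is odd, 11k and k have the same parity, so 11k + 1 ≡ k + 1 (mod 2). As 1 is odd, 11k + 1 is even exactly when k is odd. Thus k is odd.

[⇐] Conversely, suppose k is odd; write k = 2j + 1. Then 11k + 1 = 11·(2j + 1) + 1 = 2·11j + 12, which is even.

Equivalent; both directions hold.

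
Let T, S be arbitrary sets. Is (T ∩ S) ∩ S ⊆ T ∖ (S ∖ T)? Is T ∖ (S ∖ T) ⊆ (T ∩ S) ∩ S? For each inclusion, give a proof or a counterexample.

Reverse inclusion. This inclusion fails. Take T = {1}, S = ∅; then 1 ∈ T ∖ (S ∖ T) but 1 ∉ (T ∩ S) ∩ S.

Forward inclusion. Let x ∈ (T ∩ S) ∩ S. Then x ∈ T ∩ S, from which x ∈ T ∖ (S ∖ T).

The sets are not equal: only the forward inclusion holds.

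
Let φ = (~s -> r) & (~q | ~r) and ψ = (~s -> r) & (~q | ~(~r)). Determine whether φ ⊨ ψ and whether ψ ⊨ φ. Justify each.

(⟹) This fails. Under r = F, s = T, q = T, the left side is true but the right side is false.

(⟸) This fails. Under r = T, s = F, q = T, the left side is false but the right side is true.

Neither direction holds.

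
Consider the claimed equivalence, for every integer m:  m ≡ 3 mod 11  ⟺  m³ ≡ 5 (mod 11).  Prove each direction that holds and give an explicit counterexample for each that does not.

Both implications hold.

(→) Suppose m ≡ 3 mod 11. Write m = 11j + 3. Then (11j + 3)³ = 1331j³ + 1089j² + 297j + 27 = 11(121j³ + 99j² + 27j + 2) + 5, so m³ ≡ 5 (mod 11).

(←) Conversely, suppose m³ ≡ 5 (mod 11). The only residue r in {0, …, 10} with r³ ≡ 5 (mod 11) is r = 3, so m ≡ 3 (mod 11).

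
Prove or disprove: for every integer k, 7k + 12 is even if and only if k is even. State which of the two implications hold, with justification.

Both implications hold.

(⟹) Suppose 7k + 12 is even. Since 7 is odd, 7k and k have the same parity, so 7k + 12 ≡ k + 12 (mod 2). As 12 is even, 7k + 12 is even exactly when k is even. Thus k is even.

(⟸) Conversely, suppose k is even; write k = 2j. Then 7k + 12 = 7·(2j) + 12 = 2·7j + 12, which is even.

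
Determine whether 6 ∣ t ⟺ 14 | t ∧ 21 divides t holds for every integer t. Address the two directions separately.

(→) This fails: take t = 6. Certainly 6 ∣ 6, but 14 ∤ 6.

(←) Suppose 14 ∣ t and 21 ∣ t. Any common multiple of 14 and 21 is a multiple of their lcm; here lcm(14, 21) = 14·21/gcd(14, 21) = 294/7 = 42, so 42 ∣ t. Since 6 ∣ 42, it follows that 6 ∣ t.

Not equivalent: only (⇐) holds.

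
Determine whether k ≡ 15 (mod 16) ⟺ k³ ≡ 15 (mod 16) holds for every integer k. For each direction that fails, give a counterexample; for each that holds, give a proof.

The biconditional holds.

(⇒) Suppose k ≡ 15 (mod 16). Write k = 16j + 15. Then (16j + 15)³ = 4096j³ + 11520j² + 10800j + 3375 = 16(256j³ + 720j² + 675j + 210) + 15, so k³ ≡ 15 (mod 16).

(⇐) Conversely, suppose k³ ≡ 15 (mod 16). The only residue r in {0, …, 15} with r³ ≡ 15 (mod 16) is r = 15, so k ≡ 15 (mod 16).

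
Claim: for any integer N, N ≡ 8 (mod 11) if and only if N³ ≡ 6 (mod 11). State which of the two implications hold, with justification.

Equivalent; both directions hold.

(→) Suppose N ≡ 8 (mod 11). Write N = 11j + 8. Then (11j + 8)³ = 1331j³ + 2904j² + 2112j + 512 = 11(121j³ + 264j² + 192j + 46) + 6, so N³ ≡ 6 (mod 11).

(←) For the converse, argue contrapositively. If N ≢ 8 (mod 11), then N is congruent to one of 0, 1, 2, 3, 4, 5, 6, 7, 9, 10 modulo 11, and these give N³ ≡ 0, 1, 8, 5, 9, 4, 7, 2, 3, 10 respectively — never 6.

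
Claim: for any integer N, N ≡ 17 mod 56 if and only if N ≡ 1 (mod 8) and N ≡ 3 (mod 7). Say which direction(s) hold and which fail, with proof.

(→) Suppose N ≡ 17 (mod 56); write N = 56j + 17. Since 8 ∣ 56, reducing mod 8 gives N ≡ 17 ≡ 1 (mod 8); since 7 ∣ 56, reducing mod 7 gives N ≡ 17 ≡ 3 (mod 7).

(←) Conversely, if N ≡ 1 (mod 8) and N ≡ 3 (mod 7), then by the Chinese remainder theorem N ≡ 17 (mod 56). This is exactly N ≡ 17 (mod 56).

Both directions hold.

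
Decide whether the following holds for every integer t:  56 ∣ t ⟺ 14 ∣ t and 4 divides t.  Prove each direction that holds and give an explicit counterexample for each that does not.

The forward direction holds; the converse fails.

[⇒] If 56 ∣ t, write t = 56q. Since 56 = 4·14, t = 14·(4q), so 14 ∣ t; and since 56 = 14·4, t = 4·(14q), so 4 ∣ t.

[⇐] This fails: take t = 28. Both 14 ∣ 28 and 4 ∣ 28, yet 28 is not a multiple of 56 (since 28 = 0·56 + 28), so 56 ∤ 28.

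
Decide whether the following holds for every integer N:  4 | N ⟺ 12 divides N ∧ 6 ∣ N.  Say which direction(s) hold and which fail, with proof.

(⇒) This fails: take N = 4. Certainly 4 ∣ 4, but 12 ∤ 4.

(⇐) Suppose 12 ∣ N and 6 ∣ N. Any common multiple of 12 and 6 is a multiple of their lcm; here lcm(12, 6) = 12·6/gcd(12, 6) = 72/6 = 12, so 12 ∣ N. Since 4 ∣ 12, it follows that 4 ∣ N.

Only the reverse direction holds.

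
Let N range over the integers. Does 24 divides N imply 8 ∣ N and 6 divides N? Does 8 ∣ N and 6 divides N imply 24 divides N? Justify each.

The biconditional holds.

[⇒] If 24 ∣ N, write N = 24q. Since 24 = 3·8, N = 8·(3q), so 8 ∣ N; and since 24 = 4·6, N = 6·(4q), so 6 ∣ N.

[⇐] Suppose 8 ∣ N and 6 ∣ N. Any common multiple of 8 and 6 is a multiple of their lcm; here lcm(8, 6) = 8·6/gcd(8, 6) = 48/2 = 24, so 24 ∣ N.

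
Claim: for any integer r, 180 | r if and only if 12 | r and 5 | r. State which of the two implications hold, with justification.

Only the forward direction holds.

(→) If 180 ∣ r, write r = 180q. Since 180 = 15·12, r = 12·(15q), so 12 ∣ r; and since 180 = 36·5, r = 5·(36q), so 5 ∣ r.

(←) This fails: take r = 60. Both 12 ∣ 60 and 5 ∣ 60, yet 60 is not a multiple of 180 (since 60 = 0·180 + 60), so 180 ∤ 60.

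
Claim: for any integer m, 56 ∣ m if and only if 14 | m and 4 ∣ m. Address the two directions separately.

Not equivalent: only (⇒) holds.

(⟹) If 56 ∣ m, write m = 56q. Since 56 = 4·14, m = 14·(4q), so 14 ∣ m; and since 56 = 14·4, m = 4·(14q), so 4 ∣ m.

(⟸) This fails: take m = 28. Both 14 ∣ 28 and 4 ∣ 28, yet 28 is not a multiple of 56 (since 28 = 0·56 + 28), so 56 ∤ 28.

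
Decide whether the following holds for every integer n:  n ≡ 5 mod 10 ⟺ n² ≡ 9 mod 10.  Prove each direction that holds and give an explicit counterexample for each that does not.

Both directions fail.

Forward direction. This fails: take n = 5. Then 5 ≡ 5 (mod 10), but 5² = 25 ≡ 5 (mod 10), not 9.

Converse. This fails: take n = 3. Then 3² = 9 ≡ 9 (mod 10), yet 3 ≡ 3 (mod 10), not 5.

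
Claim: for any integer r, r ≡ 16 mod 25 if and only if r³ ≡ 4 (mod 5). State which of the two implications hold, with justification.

Neither implication holds.

(⟹) This fails: take r = 16. Then 16 ≡ 16 (mod 25), but 16³ = 4096 ≡ 1 (mod 5), not 4.

(⟸) This fails: take r = 4. Then 4³ = 64 ≡ 4 (mod 5), yet 4 ≡ 4 (mod 25), not 16.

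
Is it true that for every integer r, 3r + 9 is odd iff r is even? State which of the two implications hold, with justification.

Converse. Suppose r is even; write r = 2j. Then 3r + 9 = 3·(2j) + 9 = 2·3j + 9, which is odd.

Forward direction. Suppose 3r + 9 is odd. Since 3 is odd, 3r and r have the same parity, so 3r + 9 ≡ r + 9 (mod 2). As 9 is odd, 3r + 9 is odd exactly when r is even. Thus r is even.

Both implications hold.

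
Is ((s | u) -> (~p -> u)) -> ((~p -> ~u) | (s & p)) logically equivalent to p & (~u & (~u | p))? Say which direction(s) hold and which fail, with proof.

Only the converse holds.

Forward direction. This fails. Under p = F, s = F, u = F, the left side is true but the right side is false.

Converse. Assume the antecedent. If p is true, the consequent reduces to true regardless of the other variables. If p is false, the antecedent cannot hold. Either way the consequent holds.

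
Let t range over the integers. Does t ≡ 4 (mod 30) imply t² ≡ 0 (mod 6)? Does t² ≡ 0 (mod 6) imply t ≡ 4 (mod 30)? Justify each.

Neither implication holds.

(→) This fails: take t = 4. Then 4 ≡ 4 (mod 30), but 4² = 16 ≡ 4 (mod 6), not 0.

(←) This fails: take t = 0. Then 0² = 0 ≡ 0 (mod 6), yet 0 ≡ 0 (mod 30), not 4.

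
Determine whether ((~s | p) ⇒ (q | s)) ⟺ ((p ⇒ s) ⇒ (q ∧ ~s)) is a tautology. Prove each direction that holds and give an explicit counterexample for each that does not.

Neither direction holds.

(→) This fails. Under q = F, s = T, p = F, the left side is true but the right side is false.

(←) This fails. Under q = F, s = F, p = T, the left side is false but the right side is true.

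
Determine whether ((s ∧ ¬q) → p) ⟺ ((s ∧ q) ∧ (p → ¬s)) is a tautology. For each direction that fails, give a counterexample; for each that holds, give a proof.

The forward direction fails; the converse holds.

Converse. Assume the antecedent. If s is true, the antecedent forces (s = T, p = F, q = T), and (s ∧ ¬q) → p holds there. If s is false, the antecedent cannot hold. Either way (s ∧ ¬q) → p holds.

Forward direction. This fails. Under s = F, p = F, q = F, the left side is true but the right side is false.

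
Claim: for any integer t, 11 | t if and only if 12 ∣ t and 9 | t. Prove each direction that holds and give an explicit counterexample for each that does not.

(⇒) fails and (⇐) fails.

(→) This fails: take t = 11. Certainly 11 ∣ 11, but 12 ∤ 11.

(←) This fails: take t = 36. Both 12 ∣ 36 and 9 ∣ 36, yet 36 is not a multiple of 11 (since 36 = 3·11 + 3), so 11 ∤ 36.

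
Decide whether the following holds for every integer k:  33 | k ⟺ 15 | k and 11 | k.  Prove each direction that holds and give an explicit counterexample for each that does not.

(⇒) This fails: take k = 33. Certainly 33 ∣ 33, but 15 ∤ 33.

(⇐) Suppose 15 ∣ k and 11 ∣ k. Any common multiple of 15 and 11 is a multiple of their lcm; here gcd(15, 11) = 1, so lcm(15, 11) = 15·11 = 165, so 165 ∣ k. Since 33 ∣ 165, it follows that 33 ∣ k.

Only the reverse direction holds.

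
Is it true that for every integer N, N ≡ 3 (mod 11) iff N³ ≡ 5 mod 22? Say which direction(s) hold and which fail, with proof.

(⟹) This fails: take N = 14. Then 14 ≡ 3 (mod 11), but 14³ = 2744 ≡ 16 (mod 22), not 5.

(⟸) Conversely, the residues r modulo 22 with r³ ≡ 5 (mod 22) are exactly {3}, and each is ≡ 3 (mod 11).

Not equivalent: only (⇐) holds.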